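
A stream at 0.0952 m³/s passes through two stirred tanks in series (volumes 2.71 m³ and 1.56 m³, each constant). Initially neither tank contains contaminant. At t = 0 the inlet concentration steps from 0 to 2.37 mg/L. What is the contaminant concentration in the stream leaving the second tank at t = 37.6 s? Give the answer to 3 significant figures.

1.20 mg/L

Time constants: τᵢ = Vᵢ/Q for each well-mixed tank.
τ₁ = 2.71/0.0952 = 28.466 s; τ₂ = 1.56/0.0952 = 16.387 s.
Tank 1: C₁ = C_in(1 − e^(−t/τ₁)). Tank 2 (τ₁ ≠ τ₂): C₂ = C_in[1 − (τ₁ e^(−t/τ₁) − τ₂ e^(−t/τ₂))/(τ₁ − τ₂)].
At t = 37.6: e^(−t/τ₁) = 0.26691, e^(−t/τ₂) = 0.10081.
C₂ = 2.37·[1 − (28.466·0.26691 − 16.387·0.10081)/(12.080)] = 2.37·0.50777 = 1.2034 mg/L.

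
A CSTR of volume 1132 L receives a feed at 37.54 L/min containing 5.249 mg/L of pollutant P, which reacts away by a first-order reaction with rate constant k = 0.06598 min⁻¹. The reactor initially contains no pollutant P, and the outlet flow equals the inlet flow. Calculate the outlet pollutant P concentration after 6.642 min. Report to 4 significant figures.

0.8469 mg/L

Accumulation = in − out − consumed: V dC/dt = Q C_in − Q C − k V C.
dC/dt = (Q/V) C_in − (Q/V + k) C; effective rate a = Q/V + k = 0.0331625 + 0.06598 = 0.0991425 min⁻¹.
C_ss = Q C_in/(Q + kV) = 1.75576 mg/L; C(t) = C_ss + (C₀ − C_ss) e^(−a t).
C(6.642) = 1.75576 + (-1.75576)·e^(−0.0991425·6.642) = 1.75576 + (-1.75576)·0.517625 = 0.846934 mg/L.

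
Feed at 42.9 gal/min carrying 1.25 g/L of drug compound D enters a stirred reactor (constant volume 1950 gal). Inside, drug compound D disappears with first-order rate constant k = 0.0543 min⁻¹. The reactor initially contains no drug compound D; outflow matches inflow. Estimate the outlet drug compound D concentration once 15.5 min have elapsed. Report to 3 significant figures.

0.250 g/L

Accumulation = in − out − consumed: V dC/dt = Q C_in − Q C − k V C.
dC/dt = (Q/V) C_in − (Q/V + k) C; effective rate a = Q/V + k = 0.022000 + 0.0543 = 0.076300 min⁻¹.
C_ss = Q C_in/(Q + kV) = 0.36042 g/L; C(t) = C_ss + (C₀ − C_ss) e^(−a t).
C(15.5) = 0.36042 + (-0.36042)·e^(−0.076300·15.5) = 0.36042 + (-0.36042)·0.30647 = 0.24996 g/L.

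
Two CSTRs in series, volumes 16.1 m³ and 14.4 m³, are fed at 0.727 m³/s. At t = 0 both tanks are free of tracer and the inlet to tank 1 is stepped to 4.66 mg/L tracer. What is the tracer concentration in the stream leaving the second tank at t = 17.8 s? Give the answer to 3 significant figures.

Time constants: τᵢ = Vᵢ/Q for each well-mixed tank.
τ₁ = 16.1/0.727 = 22.146 s; τ₂ = 14.4/0.727 = 19.807 s.
Tank 1: C₁ = C_in(1 − e^(−t/τ₁)). Tank 2 (τ₁ ≠ τ₂): C₂ = C_in[1 − (τ₁ e^(−t/τ₁) − τ₂ e^(−t/τ₂))/(τ₁ − τ₂)].
At t = 17.8: e^(−t/τ₁) = 0.44764, e^(−t/τ₂) = 0.40712.
C₂ = 4.66·[1 − (22.146·0.44764 − 19.807·0.40712)/(2.3384)] = 4.66·0.20910 = 0.97443 mg/L.

0.974 mg/L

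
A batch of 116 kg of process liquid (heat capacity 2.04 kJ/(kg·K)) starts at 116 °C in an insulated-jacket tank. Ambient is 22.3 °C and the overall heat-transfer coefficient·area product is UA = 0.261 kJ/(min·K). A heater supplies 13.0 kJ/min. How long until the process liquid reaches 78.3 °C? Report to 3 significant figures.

Lumped-capacitance energy balance: M c_p dT/dt = UA(T_amb − T) + Q̇.
τ = M c_p/UA = 906.67 min; T_ss = T_amb + Q̇/UA = 22.3 + 13.0/0.261 = 72.108 °C.
T(t) = T_ss + (T₀ − T_ss)e^(−t/τ); set T = 78.3:
t = −τ ln[(T − T_ss)/(T₀ − T_ss)] = −906.67 · ln(0.14107) = 1775.7 min.

1780 min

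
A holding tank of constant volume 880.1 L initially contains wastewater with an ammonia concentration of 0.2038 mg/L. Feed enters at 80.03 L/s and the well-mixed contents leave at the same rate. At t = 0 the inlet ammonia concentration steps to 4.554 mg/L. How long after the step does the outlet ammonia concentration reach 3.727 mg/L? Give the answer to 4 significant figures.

Mass balance on the solute (V constant): V dC/dt = Q(C_in − C), so τ = V/Q = 10.9971 s.
C(t) = C_in + (C₀ − C_in) e^(−t/τ). Set C = 3.727 and solve for t:
e^(−t/τ) = (C − C_in)/(C₀ − C_in) = (3.727 − 4.554)/(0.2038 − 4.554) = 0.190106
t = −τ ln(…) = 10.9971 × 1.66017 = 18.2571 s.

18.26 s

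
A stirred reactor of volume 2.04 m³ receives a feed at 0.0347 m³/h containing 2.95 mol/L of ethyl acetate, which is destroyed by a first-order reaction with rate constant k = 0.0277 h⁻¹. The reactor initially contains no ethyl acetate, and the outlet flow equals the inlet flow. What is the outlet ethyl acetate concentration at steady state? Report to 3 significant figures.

1.12 mol/L

V dC/dt = Q(C_in − C) − k V C.
At steady state: 0 = Q C_in − (Q + kV) C_ss, so C_ss = Q C_in/(Q + kV).
C_ss = 0.0347·2.95/(0.0347 + 0.0277·2.04) = 0.10237/0.091208 = 1.1223 mol/L.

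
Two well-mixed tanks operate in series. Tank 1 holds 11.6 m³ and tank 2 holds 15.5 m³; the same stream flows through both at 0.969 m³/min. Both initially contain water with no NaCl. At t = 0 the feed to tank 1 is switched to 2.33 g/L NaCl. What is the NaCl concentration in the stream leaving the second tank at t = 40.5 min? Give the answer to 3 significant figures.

1.83 g/L

Each tank obeys Vᵢ dCᵢ/dt = Q(Cᵢ₋₁ − Cᵢ), so τᵢ = Vᵢ/Q.
τ₁ = 11.6/0.969 = 11.971 min; τ₂ = 15.5/0.969 = 15.996 min.
Tank 1: C₁ = C_in(1 − e^(−t/τ₁)). Tank 2 (τ₁ ≠ τ₂): C₂ = C_in[1 − (τ₁ e^(−t/τ₁) − τ₂ e^(−t/τ₂))/(τ₁ − τ₂)].
At t = 40.5: e^(−t/τ₁) = 0.033940, e^(−t/τ₂) = 0.079508.
C₂ = 2.33·[1 − (11.971·0.033940 − 15.996·0.079508)/(-4.0248)] = 2.33·0.78496 = 1.8290 g/L.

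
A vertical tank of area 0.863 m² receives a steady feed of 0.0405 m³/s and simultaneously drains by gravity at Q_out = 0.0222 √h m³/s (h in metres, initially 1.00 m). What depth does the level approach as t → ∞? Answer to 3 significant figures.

Unsteady balance on liquid volume: A dh/dt = Q_in − 0.0222 √h. At steady state dh/dt = 0:
Q_in = 0.0222 √h_ss ⇒ √h_ss = 0.0405/0.0222 = 1.8243.
h_ss = 1.8243² = 3.3282 m. (Since h₀ = 1.00 m < h_ss, the level will rise toward this value.)

3.33 m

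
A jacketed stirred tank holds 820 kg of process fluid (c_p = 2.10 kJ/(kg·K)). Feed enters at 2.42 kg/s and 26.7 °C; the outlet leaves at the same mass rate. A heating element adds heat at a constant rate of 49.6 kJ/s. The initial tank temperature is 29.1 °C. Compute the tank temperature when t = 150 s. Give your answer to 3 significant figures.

31.7 °C

Unsteady energy balance on the tank contents: M c_p dT/dt = ṁ c_p (T_in − T) + 49.6.
τ = M/ṁ = 338.84 s; T_ss = T_in + Q̇/(ṁ c_p) = 26.7 + 49.6/(2.42·2.10) = 36.460 °C.
This is linear first-order; T(t) = T_ss + (T₀ − T_ss) e^(−t/τ).
T(150) = 36.460 + (-7.3599)·e^(−150/338.84) = 36.460 + (-7.3599)·0.64231 = 31.733 °C.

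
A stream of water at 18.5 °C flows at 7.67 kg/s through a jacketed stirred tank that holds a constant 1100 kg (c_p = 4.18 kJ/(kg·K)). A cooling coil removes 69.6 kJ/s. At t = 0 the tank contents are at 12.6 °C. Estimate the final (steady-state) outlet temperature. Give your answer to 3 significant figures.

First-law balance (no shaft work): M c_p dT/dt = ṁ c_p (T_in − T) − 69.6.
At steady state dT/dt = 0 ⇒ T_ss = T_in − Q̇/(ṁ c_p) = 18.5 − 69.6/(7.67·4.18) = 16.329 °C.

16.3 °C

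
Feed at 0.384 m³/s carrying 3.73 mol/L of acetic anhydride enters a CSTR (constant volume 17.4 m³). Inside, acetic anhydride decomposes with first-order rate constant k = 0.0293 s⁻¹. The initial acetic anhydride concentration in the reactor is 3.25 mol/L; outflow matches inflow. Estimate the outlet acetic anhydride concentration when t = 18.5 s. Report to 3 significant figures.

2.24 mol/L

Accumulation = in − out − consumed: V dC/dt = Q C_in − Q C − k V C.
dC/dt = (Q/V) C_in − (Q/V + k) C; effective rate a = Q/V + k = 0.022069 + 0.0293 = 0.051369 s⁻¹.
C_ss = Q C_in/(Q + kV) = 1.6025 mol/L; C(t) = C_ss + (C₀ − C_ss) e^(−a t).
C(18.5) = 1.6025 + (1.6475)·e^(−0.051369·18.5) = 1.6025 + (1.6475)·0.38662 = 2.2394 mol/L.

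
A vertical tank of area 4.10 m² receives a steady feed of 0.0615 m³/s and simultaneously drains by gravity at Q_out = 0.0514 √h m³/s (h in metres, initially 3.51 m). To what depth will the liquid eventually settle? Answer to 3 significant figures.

1.43 m

Level balance: A dh/dt = 0.0615 − 0.0514 √h. Setting dh/dt = 0:
Q_in = 0.0514 √h_ss ⇒ √h_ss = 0.0615/0.0514 = 1.1965.
h_ss = 1.1965² = 1.4316 m. (Since h₀ = 3.51 m > h_ss, the level will fall toward this value.)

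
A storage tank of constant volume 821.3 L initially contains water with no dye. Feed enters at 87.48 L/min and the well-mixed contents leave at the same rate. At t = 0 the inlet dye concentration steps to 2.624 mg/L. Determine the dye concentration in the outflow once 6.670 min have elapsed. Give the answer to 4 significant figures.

Unsteady species balance (constant V, well mixed): V dC/dt = Q(C_in − C).
So dC/dt = (C_in − C)/τ with τ = V/Q = 821.3/87.48 = 9.38843 min.
This is linear first-order; C(t) = C_in + (C₀ − C_in) e^(−t/τ).
C(6.670) = 2.624 + (0 − 2.624)·e^(−6.670/9.38843) = 2.624 + (-2.62400)·0.491424 = 1.33450 mg/L.

1.335 mg/L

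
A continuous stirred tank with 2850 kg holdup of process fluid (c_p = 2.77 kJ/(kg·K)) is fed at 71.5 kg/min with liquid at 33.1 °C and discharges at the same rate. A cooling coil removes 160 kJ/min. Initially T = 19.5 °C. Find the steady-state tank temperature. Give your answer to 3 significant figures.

M c_p dT/dt = ṁ c_p (T_in − T) − Q̇.
At steady state dT/dt = 0 ⇒ T_ss = T_in − Q̇/(ṁ c_p) = 33.1 − 160/(71.5·2.77) = 32.292 °C.

32.3 °C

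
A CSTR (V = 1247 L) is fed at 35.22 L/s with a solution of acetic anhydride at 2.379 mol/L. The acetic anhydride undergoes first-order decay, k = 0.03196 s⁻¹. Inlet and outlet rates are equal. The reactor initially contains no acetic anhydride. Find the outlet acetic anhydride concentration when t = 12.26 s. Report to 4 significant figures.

0.5826 mol/L

Species balance: V dC/dt = Q C_in − Q C − k V C.
This is linear with rate a = Q/V + k = 0.0602038 s⁻¹.
C_ss = Q C_in/(Q + kV) = 1.11608 mol/L; C(t) = C_ss + (C₀ − C_ss) e^(−a t).
C(12.26) = 1.11608 + (-1.11608)·e^(−0.0602038·12.26) = 1.11608 + (-1.11608)·0.478022 = 0.582567 mol/L.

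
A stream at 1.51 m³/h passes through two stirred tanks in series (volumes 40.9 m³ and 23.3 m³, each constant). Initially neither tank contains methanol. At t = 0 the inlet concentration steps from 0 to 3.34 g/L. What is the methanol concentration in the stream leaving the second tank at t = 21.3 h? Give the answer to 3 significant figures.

Species balance on tank i: dCᵢ/dt = (Cᵢ₋₁ − Cᵢ)/τᵢ with τᵢ = Vᵢ/Q.
τ₁ = 40.9/1.51 = 27.086 h; τ₂ = 23.3/1.51 = 15.430 h.
Tank 1: C₁ = C_in(1 − e^(−t/τ₁)). Tank 2 (τ₁ ≠ τ₂): C₂ = C_in[1 − (τ₁ e^(−t/τ₁) − τ₂ e^(−t/τ₂))/(τ₁ − τ₂)].
At t = 21.3: e^(−t/τ₁) = 0.45549, e^(−t/τ₂) = 0.25148.
C₂ = 3.34·[1 − (27.086·0.45549 − 15.430·0.25148)/(11.656)] = 3.34·0.27443 = 0.91660 g/L.

0.917 g/L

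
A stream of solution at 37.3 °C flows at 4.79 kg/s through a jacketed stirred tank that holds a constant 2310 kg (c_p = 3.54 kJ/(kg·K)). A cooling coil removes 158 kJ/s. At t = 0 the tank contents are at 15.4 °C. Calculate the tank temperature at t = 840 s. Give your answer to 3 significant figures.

25.8 °C

Energy balance: M c_p dT/dt = ṁ c_p (T_in − T) − 158.
Rearrange: dT/dt = (T_ss − T)/τ with τ = M/ṁ = 482.25 s and T_ss = T_in − Q̇/(ṁ c_p) = 27.982 °C.
T approaches T_ss exponentially: T(t) = T_ss + (T₀ − T_ss) e^(−t/τ).
T(840) = 27.982 + (-12.582)·e^(−840/482.25) = 27.982 + (-12.582)·0.17520 = 25.778 °C.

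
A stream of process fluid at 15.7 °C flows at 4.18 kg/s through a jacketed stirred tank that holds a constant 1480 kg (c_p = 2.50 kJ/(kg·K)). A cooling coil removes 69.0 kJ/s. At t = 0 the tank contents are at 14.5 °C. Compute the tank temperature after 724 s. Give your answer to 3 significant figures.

M c_p dT/dt = ṁ c_p (T_in − T) − Q̇.
τ = M/ṁ = 354.07 s; T_ss = T_in − Q̇/(ṁ c_p) = 15.7 − 69.0/(4.18·2.50) = 9.0971 °C.
Solution: T(t) = T_ss + (T₀ − T_ss) e^(−t/τ).
T(724) = 9.0971 + (5.4029)·e^(−724/354.07) = 9.0971 + (5.4029)·0.12940 = 9.7963 °C.

9.80 °C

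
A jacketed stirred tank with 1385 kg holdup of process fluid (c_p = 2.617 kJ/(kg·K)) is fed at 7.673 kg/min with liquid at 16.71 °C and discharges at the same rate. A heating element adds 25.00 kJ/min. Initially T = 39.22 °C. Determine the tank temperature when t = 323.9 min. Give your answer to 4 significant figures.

Energy balance: M c_p dT/dt = ṁ c_p (T_in − T) + 25.00.
τ = M/ṁ = 180.503 min; T_ss = T_in + Q̇/(ṁ c_p) = 16.71 + 25.00/(7.673·2.617) = 17.9550 °C.
This is linear first-order; T(t) = T_ss + (T₀ − T_ss) e^(−t/τ).
T(323.9) = 17.9550 + (21.2650)·e^(−323.9/180.503) = 17.9550 + (21.2650)·0.166222 = 21.4897 °C.

21.49 °C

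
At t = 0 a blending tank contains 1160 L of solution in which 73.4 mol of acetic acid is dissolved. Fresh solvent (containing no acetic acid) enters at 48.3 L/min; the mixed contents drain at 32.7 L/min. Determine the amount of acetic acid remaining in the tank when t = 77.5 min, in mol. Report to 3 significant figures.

16.4 mol

Total volume: dV/dt = Q_in − Q_out = 15.600 L/min, so V(t) = 1160 + 15.600 t and V(77.5) = 2369.0 L.
Species balance (pure solvent in): dm/dt = −Q_out · m/V(t).
Separate: dm/m = −Q_out dt/V(t) ⇒ ln(m/m₀) = −(Q_out/(Q_in−Q_out)) ln(V/V₀).
m = m₀ (V₀/V)^(Q_out/(Q_in−Q_out)) = 73.4 × (1160/2369.0)^(2.0962) = 16.431 mol.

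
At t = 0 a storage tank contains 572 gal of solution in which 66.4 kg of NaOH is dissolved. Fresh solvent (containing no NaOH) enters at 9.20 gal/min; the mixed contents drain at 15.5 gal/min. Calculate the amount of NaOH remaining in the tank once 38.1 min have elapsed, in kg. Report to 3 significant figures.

Total volume: dV/dt = Q_in − Q_out = -6.3000 gal/min, so V(t) = 572 − 6.3000 t and V(38.1) = 331.97 gal.
Species balance (pure solvent in): dm/dt = −Q_out · m/V(t).
dm/m = −Q_out dt/(V₀ − 6.3000 t); integrating gives ln(m/m₀) = −(Q_out/(Q_in−Q_out)) ln(V/V₀).
m = m₀ (V₀/V)^(Q_out/(Q_in−Q_out)) = 66.4 × (572/331.97)^(-2.4603) = 17.410 kg.

17.4 kg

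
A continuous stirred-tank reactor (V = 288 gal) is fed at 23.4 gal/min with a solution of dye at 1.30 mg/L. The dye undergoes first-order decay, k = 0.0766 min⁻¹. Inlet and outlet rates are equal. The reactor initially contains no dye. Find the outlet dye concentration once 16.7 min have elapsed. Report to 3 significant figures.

0.621 mg/L

Species balance: V dC/dt = Q C_in − Q C − k V C.
This is linear with rate a = Q/V + k = 0.15785 min⁻¹.
C_ss = Q C_in/(Q + kV) = 0.66915 mg/L; C(t) = C_ss + (C₀ − C_ss) e^(−a t).
C(16.7) = 0.66915 + (-0.66915)·e^(−0.15785·16.7) = 0.66915 + (-0.66915)·0.071640 = 0.62121 mg/L.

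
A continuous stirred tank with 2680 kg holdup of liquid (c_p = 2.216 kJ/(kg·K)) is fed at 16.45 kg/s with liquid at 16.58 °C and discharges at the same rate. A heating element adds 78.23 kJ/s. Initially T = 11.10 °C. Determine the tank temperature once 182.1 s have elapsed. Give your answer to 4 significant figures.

16.23 °C

Heat balance on the well-mixed liquid: M c_p dT/dt = ṁ c_p (T_in − T) + 78.23.
Rearrange: dT/dt = (T_ss − T)/τ with τ = M/ṁ = 162.918 s and T_ss = T_in + Q̇/(ṁ c_p) = 18.7260 °C.
Integrating: T(t) = T_ss + (T₀ − T_ss) e^(−t/τ).
T(182.1) = 18.7260 + (-7.62604)·e^(−182.1/162.918) = 18.7260 + (-7.62604)·0.327018 = 16.2322 °C.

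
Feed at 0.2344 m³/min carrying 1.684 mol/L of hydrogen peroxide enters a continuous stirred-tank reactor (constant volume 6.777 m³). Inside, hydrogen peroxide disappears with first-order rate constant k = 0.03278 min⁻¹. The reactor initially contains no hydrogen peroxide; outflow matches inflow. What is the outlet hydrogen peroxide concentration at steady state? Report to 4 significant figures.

0.8646 mol/L

V dC/dt = Q(C_in − C) − k V C.
At steady state: 0 = Q C_in − (Q + kV) C_ss, so C_ss = Q C_in/(Q + kV).
C_ss = 0.2344·1.684/(0.2344 + 0.03278·6.777) = 0.394730/0.456550 = 0.864592 mol/L.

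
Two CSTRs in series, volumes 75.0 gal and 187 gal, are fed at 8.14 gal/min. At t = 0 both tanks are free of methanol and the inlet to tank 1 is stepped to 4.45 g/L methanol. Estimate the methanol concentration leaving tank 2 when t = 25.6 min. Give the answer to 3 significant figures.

2.20 g/L

Each tank obeys Vᵢ dCᵢ/dt = Q(Cᵢ₋₁ − Cᵢ), so τᵢ = Vᵢ/Q.
τ₁ = 75.0/8.14 = 9.2138 min; τ₂ = 187/8.14 = 22.973 min.
Tank 1: C₁ = C_in(1 − e^(−t/τ₁)). Tank 2 (τ₁ ≠ τ₂): C₂ = C_in[1 − (τ₁ e^(−t/τ₁) − τ₂ e^(−t/τ₂))/(τ₁ − τ₂)].
At t = 25.6: e^(−t/τ₁) = 0.062135, e^(−t/τ₂) = 0.32813.
C₂ = 4.45·[1 − (9.2138·0.062135 − 22.973·0.32813)/(-13.759)] = 4.45·0.49375 = 2.1972 g/L.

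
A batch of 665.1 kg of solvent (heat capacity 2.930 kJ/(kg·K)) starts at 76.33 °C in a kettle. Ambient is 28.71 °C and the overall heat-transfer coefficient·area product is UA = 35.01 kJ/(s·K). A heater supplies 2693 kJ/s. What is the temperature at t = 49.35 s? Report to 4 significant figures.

93.56 °C

Lumped-capacitance energy balance: M c_p dT/dt = UA(T_amb − T) + Q̇.
dT/dt = (T_ss − T)/τ with T_ss = T_amb + Q̇/UA = 28.71 + 2693/35.01 = 105.631 °C, τ = M c_p/UA = 665.1·2.930/35.01 = 55.6625 s.
Solution: T(t) = T_ss + (T₀ − T_ss) e^(−t/τ).
T(49.35) = 105.631 + (-29.3009)·0.412057 = 93.5572 °C.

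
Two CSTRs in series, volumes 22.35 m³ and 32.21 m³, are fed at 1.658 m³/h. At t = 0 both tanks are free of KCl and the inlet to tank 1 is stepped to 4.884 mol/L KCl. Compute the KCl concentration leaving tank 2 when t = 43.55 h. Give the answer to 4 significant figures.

Each tank obeys Vᵢ dCᵢ/dt = Q(Cᵢ₋₁ − Cᵢ), so τᵢ = Vᵢ/Q.
τ₁ = 22.35/1.658 = 13.4801 h; τ₂ = 32.21/1.658 = 19.4270 h.
Tank 1: C₁ = C_in(1 − e^(−t/τ₁)). Tank 2 (τ₁ ≠ τ₂): C₂ = C_in[1 − (τ₁ e^(−t/τ₁) − τ₂ e^(−t/τ₂))/(τ₁ − τ₂)].
At t = 43.55: e^(−t/τ₁) = 0.0395303, e^(−t/τ₂) = 0.106275.
C₂ = 4.884·[1 − (13.4801·0.0395303 − 19.4270·0.106275)/(-5.94692)] = 4.884·0.742432 = 3.62604 mol/L.

3.626 mol/L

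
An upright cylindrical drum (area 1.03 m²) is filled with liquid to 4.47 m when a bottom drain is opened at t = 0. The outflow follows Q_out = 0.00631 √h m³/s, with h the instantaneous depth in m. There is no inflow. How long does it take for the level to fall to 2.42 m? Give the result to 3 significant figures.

With no inflow, A dh/dt = −0.00631 √h.
Separate and integrate: 2(√h − √h₀) = −(0.00631/A) t.
t = 2A(√h₀ − √h)/0.00631 = 2·1.03·(√4.47 − √2.42)/0.00631
  = 2.0600 × (2.1142 − 1.5556) / 0.00631 = 182.36 s.

182 s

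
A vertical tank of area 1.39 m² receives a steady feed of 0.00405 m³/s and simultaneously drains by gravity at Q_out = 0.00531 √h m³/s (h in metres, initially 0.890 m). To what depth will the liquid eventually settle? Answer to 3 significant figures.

Volume balance on the tank: A dh/dt = Q_in − 0.00531 √h. At steady state dh/dt = 0:
Q_in = 0.00531 √h_ss ⇒ √h_ss = 0.00405/0.00531 = 0.76271.
h_ss = 0.76271² = 0.58173 m. (Since h₀ = 0.890 m > h_ss, the level will fall toward this value.)

0.582 m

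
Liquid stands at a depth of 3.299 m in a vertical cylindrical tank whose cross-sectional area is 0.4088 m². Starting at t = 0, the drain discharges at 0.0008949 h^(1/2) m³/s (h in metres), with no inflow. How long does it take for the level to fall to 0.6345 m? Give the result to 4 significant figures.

931.7 s

With no inflow, A dh/dt = −0.0008949 √h.
Separate and integrate: 2(√h − √h₀) = −(0.0008949/A) t.
t = 2A(√h₀ − √h)/0.0008949 = 2·0.4088·(√3.299 − √0.6345)/0.0008949
  = 0.817600 × (1.81631 − 0.796555) / 0.0008949 = 931.675 s.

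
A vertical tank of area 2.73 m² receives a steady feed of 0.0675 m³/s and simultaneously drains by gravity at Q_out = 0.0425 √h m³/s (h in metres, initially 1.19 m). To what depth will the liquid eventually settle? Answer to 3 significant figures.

Accumulation of liquid (constant cross-section A): A dh/dt = Q_in − 0.0425 √h. At steady state dh/dt = 0:
Q_in = 0.0425 √h_ss ⇒ √h_ss = 0.0675/0.0425 = 1.5882.
h_ss = 1.5882² = 2.5225 m. (Since h₀ = 1.19 m < h_ss, the level will rise toward this value.)

2.52 m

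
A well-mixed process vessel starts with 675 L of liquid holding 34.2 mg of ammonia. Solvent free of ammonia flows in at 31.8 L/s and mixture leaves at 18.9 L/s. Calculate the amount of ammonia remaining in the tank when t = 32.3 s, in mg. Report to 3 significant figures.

Let m(t) be the amount of ammonia. Volume: V(t) = V₀ + (Q_in − Q_out) t = 675 + 12.900 t; V(32.3) = 1091.7 L.
No ammonia enters, so dm/dt = −Q_out · (m/V).
dm/m = −Q_out dt/(V₀ + 12.900 t); integrating gives ln(m/m₀) = −(Q_out/(Q_in−Q_out)) ln(V/V₀).
m = m₀ (V₀/V)^(Q_out/(Q_in−Q_out)) = 34.2 × (675/1091.7)^(1.4651) = 16.909 mg.

16.9 mg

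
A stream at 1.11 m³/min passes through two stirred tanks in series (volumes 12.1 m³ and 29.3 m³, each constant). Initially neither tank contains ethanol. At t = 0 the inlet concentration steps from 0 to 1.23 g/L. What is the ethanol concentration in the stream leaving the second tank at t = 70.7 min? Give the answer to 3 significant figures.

Time constants: τᵢ = Vᵢ/Q for each well-mixed tank.
τ₁ = 12.1/1.11 = 10.901 min; τ₂ = 29.3/1.11 = 26.396 min.
Solving the cascade with C₁(0)=C₂(0)=0 gives C₂(t) = C_in[1 − (τ₁ e^(−t/τ₁) − τ₂ e^(−t/τ₂))/(τ₁ − τ₂)].
At t = 70.7: e^(−t/τ₁) = 0.0015251, e^(−t/τ₂) = 0.068673.
C₂ = 1.23·[1 − (10.901·0.0015251 − 26.396·0.068673)/(-15.495)] = 1.23·0.88409 = 1.0874 g/L.

1.09 g/L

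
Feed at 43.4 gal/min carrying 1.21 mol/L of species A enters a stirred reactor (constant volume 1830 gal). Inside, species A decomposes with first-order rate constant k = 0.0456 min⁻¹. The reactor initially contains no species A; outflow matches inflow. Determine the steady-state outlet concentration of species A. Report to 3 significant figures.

0.414 mol/L

Accumulation = in − out − consumed: V dC/dt = Q C_in − Q C − k V C.
At steady state: 0 = Q C_in − (Q + kV) C_ss, so C_ss = Q C_in/(Q + kV).
C_ss = 43.4·1.21/(43.4 + 0.0456·1830) = 52.514/126.85 = 0.41399 mol/L.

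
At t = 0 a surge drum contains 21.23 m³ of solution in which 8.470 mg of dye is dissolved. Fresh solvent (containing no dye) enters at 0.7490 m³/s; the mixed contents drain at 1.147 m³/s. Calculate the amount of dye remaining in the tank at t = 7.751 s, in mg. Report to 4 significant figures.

Total volume: dV/dt = Q_in − Q_out = -0.398000 m³/s, so V(t) = 21.23 − 0.398000 t and V(7.751) = 18.1451 m³.
No dye enters, so dm/dt = −Q_out · (m/V).
Separate: dm/m = −Q_out dt/V(t) ⇒ ln(m/m₀) = −(Q_out/(Q_in−Q_out)) ln(V/V₀).
m = m₀ (V₀/V)^(Q_out/(Q_in−Q_out)) = 8.470 × (21.23/18.1451)^(-2.88191) = 5.38722 mg.

5.387 mg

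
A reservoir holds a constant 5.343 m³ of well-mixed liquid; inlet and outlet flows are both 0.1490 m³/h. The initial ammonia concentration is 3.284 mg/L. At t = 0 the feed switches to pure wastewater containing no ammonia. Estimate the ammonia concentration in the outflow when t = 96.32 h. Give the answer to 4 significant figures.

0.2238 mg/L

Species balance on the tank: V dC/dt = Q(C_in − C).
So dC/dt = (C_in − C)/τ with τ = V/Q = 5.343/0.1490 = 35.8591 h.
Integrating: C(t) = C_in + (C₀ − C_in) e^(−t/τ).
C(96.32) = 0 + (3.284 − 0)·e^(−96.32/35.8591) = 0 + (3.28400)·0.0681481 = 0.223798 mg/L.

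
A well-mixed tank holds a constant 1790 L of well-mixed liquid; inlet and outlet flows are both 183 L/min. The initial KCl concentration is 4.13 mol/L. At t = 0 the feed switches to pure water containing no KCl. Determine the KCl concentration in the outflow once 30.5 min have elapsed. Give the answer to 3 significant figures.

Species balance on the tank: V dC/dt = Q(C_in − C).
Time constant τ = V/Q = 1790/183 = 9.7814 min.
Integrating: C(t) = C_in + (C₀ − C_in) e^(−t/τ).
C(30.5) = 0 + (4.13 − 0)·e^(−30.5/9.7814) = 0 + (4.1300)·0.044239 = 0.18271 mol/L.

0.183 mol/L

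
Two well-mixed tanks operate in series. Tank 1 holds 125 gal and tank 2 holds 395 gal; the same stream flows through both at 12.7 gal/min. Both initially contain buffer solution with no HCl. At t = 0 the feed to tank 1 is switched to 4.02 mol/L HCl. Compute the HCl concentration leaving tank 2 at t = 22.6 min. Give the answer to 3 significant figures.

1.36 mol/L

Species balance on tank i: dCᵢ/dt = (Cᵢ₋₁ − Cᵢ)/τᵢ with τᵢ = Vᵢ/Q.
τ₁ = 125/12.7 = 9.8425 min; τ₂ = 395/12.7 = 31.102 min.
Tank 1: C₁ = C_in(1 − e^(−t/τ₁)). Tank 2 (τ₁ ≠ τ₂): C₂ = C_in[1 − (τ₁ e^(−t/τ₁) − τ₂ e^(−t/τ₂))/(τ₁ − τ₂)].
At t = 22.6: e^(−t/τ₁) = 0.10064, e^(−t/τ₂) = 0.48353.
C₂ = 4.02·[1 − (9.8425·0.10064 − 31.102·0.48353)/(-21.260)] = 4.02·0.33920 = 1.3636 mol/L.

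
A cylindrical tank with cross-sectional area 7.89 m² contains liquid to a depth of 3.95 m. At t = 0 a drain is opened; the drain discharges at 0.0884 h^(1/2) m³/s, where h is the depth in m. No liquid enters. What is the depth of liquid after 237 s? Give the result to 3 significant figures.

0.435 m

With no inflow, A dh/dt = −0.0884 √h.
Separate and integrate: 2(√h − √h₀) = −(0.0884/A) t.
√h = √3.95 − 0.0884·237/(2·7.89) = 1.9875 − 1.3277 = 0.65978.
h = 0.65978² = 0.43531 m.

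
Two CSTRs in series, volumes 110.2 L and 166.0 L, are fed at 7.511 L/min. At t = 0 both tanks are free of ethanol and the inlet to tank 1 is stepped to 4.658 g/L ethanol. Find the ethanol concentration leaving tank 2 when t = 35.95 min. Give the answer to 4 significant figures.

Species balance on tank i: dCᵢ/dt = (Cᵢ₋₁ − Cᵢ)/τᵢ with τᵢ = Vᵢ/Q.
τ₁ = 110.2/7.511 = 14.6718 min; τ₂ = 166.0/7.511 = 22.1009 min.
Tank 1: C₁ = C_in(1 − e^(−t/τ₁)). Tank 2 (τ₁ ≠ τ₂): C₂ = C_in[1 − (τ₁ e^(−t/τ₁) − τ₂ e^(−t/τ₂))/(τ₁ − τ₂)].
At t = 35.95: e^(−t/τ₁) = 0.0862697, e^(−t/τ₂) = 0.196591.
C₂ = 4.658·[1 − (14.6718·0.0862697 − 22.1009·0.196591)/(-7.42910)] = 4.658·0.585534 = 2.72742 g/L.

2.727 g/L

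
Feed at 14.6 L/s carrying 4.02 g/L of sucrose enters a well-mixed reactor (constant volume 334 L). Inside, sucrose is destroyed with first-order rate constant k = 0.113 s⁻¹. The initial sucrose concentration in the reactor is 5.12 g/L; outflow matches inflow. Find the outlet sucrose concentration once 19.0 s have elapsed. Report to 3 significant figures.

Species balance: V dC/dt = Q C_in − Q C − k V C.
This is linear with rate a = Q/V + k = 0.15671 s⁻¹.
C_ss = Q C_in/(Q + kV) = 1.1213 g/L; C(t) = C_ss + (C₀ − C_ss) e^(−a t).
C(19.0) = 1.1213 + (3.9987)·e^(−0.15671·19.0) = 1.1213 + (3.9987)·0.050918 = 1.3249 g/L.

1.32 g/L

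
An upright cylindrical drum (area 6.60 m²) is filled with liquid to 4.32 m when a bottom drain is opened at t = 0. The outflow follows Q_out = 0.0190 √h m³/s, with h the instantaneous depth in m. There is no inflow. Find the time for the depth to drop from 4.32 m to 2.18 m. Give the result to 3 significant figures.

Accumulation of liquid (constant cross-section A): A dh/dt = −0.0190 √h.
This is separable: 2 d(√h)/dt = −0.0190/A, so √h = √h₀ − (0.0190/(2A)) t.
t = 2A(√h₀ − √h)/0.0190 = 2·6.60·(√4.32 − √2.18)/0.0190
  = 13.200 × (2.0785 − 1.4765) / 0.0190 = 418.22 s.

418 s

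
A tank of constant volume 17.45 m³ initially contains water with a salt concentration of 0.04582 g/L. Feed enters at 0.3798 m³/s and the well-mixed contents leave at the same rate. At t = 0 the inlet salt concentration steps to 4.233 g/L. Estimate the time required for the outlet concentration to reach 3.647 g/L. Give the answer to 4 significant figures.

Species balance: V dC/dt = Q(C_in − C) ⇒ τ = V/Q = 45.9452 s.
C(t) = C_in + (C₀ − C_in) e^(−t/τ). Set C = 3.647 and solve for t:
e^(−t/τ) = (C − C_in)/(C₀ − C_in) = (3.647 − 4.233)/(0.04582 − 4.233) = 0.139951
t = −τ ln(…) = 45.9452 × 1.96646 = 90.3496 s.

90.35 s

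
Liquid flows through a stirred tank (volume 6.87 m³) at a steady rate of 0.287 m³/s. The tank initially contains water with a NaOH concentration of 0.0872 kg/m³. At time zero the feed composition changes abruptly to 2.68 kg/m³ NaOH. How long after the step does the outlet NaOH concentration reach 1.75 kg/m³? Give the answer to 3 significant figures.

24.5 s

Species balance on the tank: V dC/dt = Q(C_in − C), so τ = V/Q = 23.937 s.
C(t) = C_in + (C₀ − C_in) e^(−t/τ). Set C = 1.75 and solve for t:
e^(−t/τ) = (C − C_in)/(C₀ − C_in) = (1.75 − 2.68)/(0.0872 − 2.68) = 0.35869
t = −τ ln(…) = 23.937 × 1.0253 = 24.543 s.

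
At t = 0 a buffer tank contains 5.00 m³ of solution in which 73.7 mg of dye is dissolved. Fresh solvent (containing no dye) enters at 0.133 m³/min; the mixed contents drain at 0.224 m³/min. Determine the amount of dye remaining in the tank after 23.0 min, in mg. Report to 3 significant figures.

Total volume: dV/dt = Q_in − Q_out = -0.091000 m³/min, so V(t) = 5.00 − 0.091000 t and V(23.0) = 2.9070 m³.
Species balance (pure solvent in): dm/dt = −Q_out · m/V(t).
dm/m = −Q_out dt/(V₀ − 0.091000 t); integrating gives ln(m/m₀) = −(Q_out/(Q_in−Q_out)) ln(V/V₀).
m = m₀ (V₀/V)^(Q_out/(Q_in−Q_out)) = 73.7 × (5.00/2.9070)^(-2.4615) = 19.396 mg.

19.4 mg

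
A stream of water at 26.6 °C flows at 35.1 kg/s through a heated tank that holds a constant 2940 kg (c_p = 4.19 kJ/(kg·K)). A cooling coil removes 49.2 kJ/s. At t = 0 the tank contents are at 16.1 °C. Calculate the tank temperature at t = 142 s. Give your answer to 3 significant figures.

24.4 °C

Energy balance: M c_p dT/dt = ṁ c_p (T_in − T) − 49.2.
Rearrange: dT/dt = (T_ss − T)/τ with τ = M/ṁ = 83.761 s and T_ss = T_in − Q̇/(ṁ c_p) = 26.265 °C.
This is linear first-order; T(t) = T_ss + (T₀ − T_ss) e^(−t/τ).
T(142) = 26.265 + (-10.165)·e^(−142/83.761) = 26.265 + (-10.165)·0.18354 = 24.400 °C.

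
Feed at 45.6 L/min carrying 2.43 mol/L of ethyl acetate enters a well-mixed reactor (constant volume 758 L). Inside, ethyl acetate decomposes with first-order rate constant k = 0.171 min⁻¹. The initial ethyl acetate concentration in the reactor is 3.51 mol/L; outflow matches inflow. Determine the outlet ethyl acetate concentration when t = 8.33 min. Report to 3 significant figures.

1.05 mol/L

Accumulation = in − out − consumed: V dC/dt = Q C_in − Q C − k V C.
This is linear with rate a = Q/V + k = 0.23116 min⁻¹.
C_ss = Q C_in/(Q + kV) = 0.63240 mol/L; C(t) = C_ss + (C₀ − C_ss) e^(−a t).
C(8.33) = 0.63240 + (2.8776)·e^(−0.23116·8.33) = 0.63240 + (2.8776)·0.14580 = 1.0519 mol/L.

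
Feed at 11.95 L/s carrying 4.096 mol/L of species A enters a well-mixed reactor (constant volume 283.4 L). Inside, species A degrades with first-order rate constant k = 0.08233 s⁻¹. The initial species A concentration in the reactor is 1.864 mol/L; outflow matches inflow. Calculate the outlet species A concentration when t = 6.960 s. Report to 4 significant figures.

1.588 mol/L

Accumulation = in − out − consumed: V dC/dt = Q C_in − Q C − k V C.
This is linear with rate a = Q/V + k = 0.124497 s⁻¹.
C_ss = Q C_in/(Q + kV) = 1.38730 mol/L; C(t) = C_ss + (C₀ − C_ss) e^(−a t).
C(6.960) = 1.38730 + (0.476699)·e^(−0.124497·6.960) = 1.38730 + (0.476699)·0.420422 = 1.58772 mol/L.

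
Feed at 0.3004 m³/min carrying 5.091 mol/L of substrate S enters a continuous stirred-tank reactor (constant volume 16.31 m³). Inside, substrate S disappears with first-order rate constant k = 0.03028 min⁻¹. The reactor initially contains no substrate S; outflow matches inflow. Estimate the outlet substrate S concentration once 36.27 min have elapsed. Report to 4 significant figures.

Species balance: V dC/dt = Q C_in − Q C − k V C.
This is linear with rate a = Q/V + k = 0.0486981 min⁻¹.
C_ss = Q C_in/(Q + kV) = 1.92547 mol/L; C(t) = C_ss + (C₀ − C_ss) e^(−a t).
C(36.27) = 1.92547 + (-1.92547)·e^(−0.0486981·36.27) = 1.92547 + (-1.92547)·0.170967 = 1.59628 mol/L.

1.596 mol/L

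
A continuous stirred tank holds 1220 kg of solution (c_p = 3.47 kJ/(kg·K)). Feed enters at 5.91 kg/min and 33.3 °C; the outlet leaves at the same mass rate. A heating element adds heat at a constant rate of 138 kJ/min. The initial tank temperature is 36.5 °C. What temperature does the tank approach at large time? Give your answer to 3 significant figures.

M c_p dT/dt = ṁ c_p (T_in − T) + Q̇.
At steady state dT/dt = 0 ⇒ T_ss = T_in + Q̇/(ṁ c_p) = 33.3 + 138/(5.91·3.47) = 40.029 °C.

40.0 °C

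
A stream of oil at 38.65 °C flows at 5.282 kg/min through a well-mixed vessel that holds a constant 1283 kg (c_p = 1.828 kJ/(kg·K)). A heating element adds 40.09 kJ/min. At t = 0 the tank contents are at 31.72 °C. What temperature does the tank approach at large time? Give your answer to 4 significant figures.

Heat balance on the well-mixed liquid: M c_p dT/dt = ṁ c_p (T_in − T) + 40.09.
At steady state dT/dt = 0 ⇒ T_ss = T_in + Q̇/(ṁ c_p) = 38.65 + 40.09/(5.282·1.828) = 42.8020 °C.

42.80 °C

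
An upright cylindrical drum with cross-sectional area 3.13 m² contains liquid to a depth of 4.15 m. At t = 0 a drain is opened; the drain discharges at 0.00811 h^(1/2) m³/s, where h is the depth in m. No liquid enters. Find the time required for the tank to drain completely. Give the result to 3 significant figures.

1570 s

Accumulation of liquid (constant cross-section A): A dh/dt = −0.00811 √h.
This is separable: 2 d(√h)/dt = −0.00811/A, so √h = √h₀ − (0.00811/(2A)) t.
Set h = 0: 2√h₀ = (0.00811/A) t_empty ⇒ t_empty = 2A√h₀/0.00811.
t_empty = 2·3.13·√4.15/0.00811 = 6.2600·2.0372/0.00811 = 1572.5 s.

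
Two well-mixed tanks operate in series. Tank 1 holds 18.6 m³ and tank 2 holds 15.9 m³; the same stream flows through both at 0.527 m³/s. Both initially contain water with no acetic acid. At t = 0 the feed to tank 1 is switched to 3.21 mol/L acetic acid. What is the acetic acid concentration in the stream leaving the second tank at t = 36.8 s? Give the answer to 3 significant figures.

Time constants: τᵢ = Vᵢ/Q for each well-mixed tank.
τ₁ = 18.6/0.527 = 35.294 s; τ₂ = 15.9/0.527 = 30.171 s.
Solving the cascade with C₁(0)=C₂(0)=0 gives C₂(t) = C_in[1 − (τ₁ e^(−t/τ₁) − τ₂ e^(−t/τ₂))/(τ₁ − τ₂)].
At t = 36.8: e^(−t/τ₁) = 0.35251, e^(−t/τ₂) = 0.29531.
C₂ = 3.21·[1 − (35.294·0.35251 − 30.171·0.29531)/(5.1233)] = 3.21·0.31063 = 0.99713 mol/L.

0.997 mol/L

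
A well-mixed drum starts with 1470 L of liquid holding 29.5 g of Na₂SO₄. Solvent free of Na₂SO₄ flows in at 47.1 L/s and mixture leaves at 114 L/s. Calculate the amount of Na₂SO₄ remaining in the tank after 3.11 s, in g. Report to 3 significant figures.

Total volume: dV/dt = Q_in − Q_out = -66.900 L/s, so V(t) = 1470 − 66.900 t and V(3.11) = 1261.9 L.
No Na₂SO₄ enters, so dm/dt = −Q_out · (m/V).
Separate: dm/m = −Q_out dt/V(t) ⇒ ln(m/m₀) = −(Q_out/(Q_in−Q_out)) ln(V/V₀).
m = m₀ (V₀/V)^(Q_out/(Q_in−Q_out)) = 29.5 × (1470/1261.9)^(-1.7040) = 22.745 g.

22.7 g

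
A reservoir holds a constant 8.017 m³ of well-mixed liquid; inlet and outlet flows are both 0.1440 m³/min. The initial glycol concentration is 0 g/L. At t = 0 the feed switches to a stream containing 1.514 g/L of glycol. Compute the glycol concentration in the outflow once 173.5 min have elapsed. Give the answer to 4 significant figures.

Mass balance on the solute (V constant): V dC/dt = Q(C_in − C).
Time constant τ = V/Q = 8.017/0.1440 = 55.6736 min.
Solution: C(t) = C_in + (C₀ − C_in) e^(−t/τ).
C(173.5) = 1.514 + (0 − 1.514)·e^(−173.5/55.6736) = 1.514 + (-1.51400)·0.0443174 = 1.44690 g/L.

1.447 g/L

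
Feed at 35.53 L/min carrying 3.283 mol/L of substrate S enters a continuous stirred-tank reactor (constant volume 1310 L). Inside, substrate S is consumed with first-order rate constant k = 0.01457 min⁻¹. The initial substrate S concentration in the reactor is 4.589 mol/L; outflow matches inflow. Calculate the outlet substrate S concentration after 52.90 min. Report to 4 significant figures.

V dC/dt = Q(C_in − C) − k V C.
dC/dt = (Q/V) C_in − (Q/V + k) C; effective rate a = Q/V + k = 0.0271221 + 0.01457 = 0.0416921 min⁻¹.
C_ss = Q C_in/(Q + kV) = 2.13570 mol/L; C(t) = C_ss + (C₀ − C_ss) e^(−a t).
C(52.90) = 2.13570 + (2.45330)·e^(−0.0416921·52.90) = 2.13570 + (2.45330)·0.110194 = 2.40604 mol/L.

2.406 mol/L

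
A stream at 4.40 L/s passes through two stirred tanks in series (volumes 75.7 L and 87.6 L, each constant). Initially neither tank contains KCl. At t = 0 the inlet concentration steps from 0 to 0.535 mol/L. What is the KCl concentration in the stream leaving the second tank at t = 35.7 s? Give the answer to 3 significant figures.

Each tank obeys Vᵢ dCᵢ/dt = Q(Cᵢ₋₁ − Cᵢ), so τᵢ = Vᵢ/Q.
τ₁ = 75.7/4.40 = 17.205 s; τ₂ = 87.6/4.40 = 19.909 s.
Tank 1: C₁ = C_in(1 − e^(−t/τ₁)). Tank 2 (τ₁ ≠ τ₂): C₂ = C_in[1 − (τ₁ e^(−t/τ₁) − τ₂ e^(−t/τ₂))/(τ₁ − τ₂)].
At t = 35.7: e^(−t/τ₁) = 0.12555, e^(−t/τ₂) = 0.16643.
C₂ = 0.535·[1 − (17.205·0.12555 − 19.909·0.16643)/(-2.7045)] = 0.535·0.57350 = 0.30682 mol/L.

0.307 mol/L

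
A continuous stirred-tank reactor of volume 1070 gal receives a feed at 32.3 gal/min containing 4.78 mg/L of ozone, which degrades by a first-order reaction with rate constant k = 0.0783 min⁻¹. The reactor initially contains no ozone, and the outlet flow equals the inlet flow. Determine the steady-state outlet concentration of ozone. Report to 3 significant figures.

1.33 mg/L

Species balance: V dC/dt = Q C_in − Q C − k V C.
At steady state: 0 = Q C_in − (Q + kV) C_ss, so C_ss = Q C_in/(Q + kV).
C_ss = 32.3·4.78/(32.3 + 0.0783·1070) = 154.39/116.08 = 1.3301 mg/L.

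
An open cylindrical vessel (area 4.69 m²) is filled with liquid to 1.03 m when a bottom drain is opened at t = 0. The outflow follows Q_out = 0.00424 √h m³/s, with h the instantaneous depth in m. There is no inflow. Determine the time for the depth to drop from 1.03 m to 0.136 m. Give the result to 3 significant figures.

A dh/dt = −Q_out = −0.00424 √h.
This is separable: 2 d(√h)/dt = −0.00424/A, so √h = √h₀ − (0.00424/(2A)) t.
t = 2A(√h₀ − √h)/0.00424 = 2·4.69·(√1.03 − √0.136)/0.00424
  = 9.3800 × (1.0149 − 0.36878) / 0.00424 = 1429.4 s.

1430 s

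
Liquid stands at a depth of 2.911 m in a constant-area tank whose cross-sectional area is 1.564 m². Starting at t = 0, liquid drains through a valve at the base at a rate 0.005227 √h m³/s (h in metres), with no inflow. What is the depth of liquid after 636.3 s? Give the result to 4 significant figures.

0.4133 m

Accumulation of liquid (constant cross-section A): A dh/dt = −0.005227 √h.
This is separable: 2 d(√h)/dt = −0.005227/A, so √h = √h₀ − (0.005227/(2A)) t.
√h = √2.911 − 0.005227·636.3/(2·1.564) = 1.70617 − 1.06328 = 0.642885.
h = 0.642885² = 0.413301 m.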